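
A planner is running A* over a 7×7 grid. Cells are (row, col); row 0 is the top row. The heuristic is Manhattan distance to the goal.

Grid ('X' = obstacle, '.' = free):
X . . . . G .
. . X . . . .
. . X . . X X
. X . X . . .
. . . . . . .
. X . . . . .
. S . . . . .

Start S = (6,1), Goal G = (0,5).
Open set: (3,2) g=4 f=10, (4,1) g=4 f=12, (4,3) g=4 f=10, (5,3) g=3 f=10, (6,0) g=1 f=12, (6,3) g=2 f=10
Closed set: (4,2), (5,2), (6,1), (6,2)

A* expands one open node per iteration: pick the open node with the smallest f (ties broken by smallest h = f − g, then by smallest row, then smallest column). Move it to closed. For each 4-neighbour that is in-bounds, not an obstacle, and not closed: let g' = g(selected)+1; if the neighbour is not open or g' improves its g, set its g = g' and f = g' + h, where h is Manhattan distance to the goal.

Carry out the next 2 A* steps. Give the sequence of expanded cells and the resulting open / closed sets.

step 1: expand (3,2) (f=10, h=6) → closed; open now [(4,1) g=4 f=12, (4,3) g=4 f=10, (5,3) g=3 f=10, (6,0) g=1 f=12, (6,3) g=2 f=10]
step 2: expand (4,3) (f=10, h=6) → closed; open now [(4,1) g=4 f=12, (4,4) g=5 f=10, (5,3) g=3 f=10, (6,0) g=1 f=12, (6,3) g=2 f=10]

order=[(3,2) → (4,3)]; open=[(4,1) g=4 f=12, (4,4) g=5 f=10, (5,3) g=3 f=10, (6,0) g=1 f=12, (6,3) g=2 f=10]; closed=[(3,2), (4,2), (4,3), (5,2), (6,1), (6,2)]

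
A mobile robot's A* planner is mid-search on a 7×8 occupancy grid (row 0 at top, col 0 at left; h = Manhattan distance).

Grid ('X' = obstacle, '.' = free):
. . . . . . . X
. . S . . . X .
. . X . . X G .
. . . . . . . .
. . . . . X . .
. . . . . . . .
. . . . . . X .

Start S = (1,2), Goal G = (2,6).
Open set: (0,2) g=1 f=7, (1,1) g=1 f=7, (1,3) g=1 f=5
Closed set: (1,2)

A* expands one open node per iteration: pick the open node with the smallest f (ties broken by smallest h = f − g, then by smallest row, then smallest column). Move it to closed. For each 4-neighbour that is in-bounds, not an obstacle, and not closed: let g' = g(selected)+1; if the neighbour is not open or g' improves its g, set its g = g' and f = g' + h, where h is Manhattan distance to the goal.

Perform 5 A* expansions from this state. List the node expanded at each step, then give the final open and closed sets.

order=[(1,3) → (1,4) → (1,5) → (2,4) → (2,3)]; open=[(0,2) g=1 f=7, (0,3) g=2 f=7, (0,4) g=3 f=7, (0,5) g=4 f=7, (1,1) g=1 f=7, (3,3) g=3 f=7, (3,4) g=4 f=7]; closed=[(1,2), (1,3), (1,4), (1,5), (2,3), (2,4)]

step 1: expand (1,3) (f=5, h=4) → closed; open now [(0,2) g=1 f=7, (0,3) g=2 f=7, (1,1) g=1 f=7, (1,4) g=2 f=5, (2,3) g=2 f=5]
step 2: expand (1,4) (f=5, h=3) → closed; open now [(0,2) g=1 f=7, (0,3) g=2 f=7, (0,4) g=3 f=7, (1,1) g=1 f=7, (1,5) g=3 f=5, (2,3) g=2 f=5, (2,4) g=3 f=5]
step 3: expand (1,5) (f=5, h=2) → closed; open now [(0,2) g=1 f=7, (0,3) g=2 f=7, (0,4) g=3 f=7, (0,5) g=4 f=7, (1,1) g=1 f=7, (2,3) g=2 f=5, (2,4) g=3 f=5]
step 4: expand (2,4) (f=5, h=2) → closed; open now [(0,2) g=1 f=7, (0,3) g=2 f=7, (0,4) g=3 f=7, (0,5) g=4 f=7, (1,1) g=1 f=7, (2,3) g=2 f=5, (3,4) g=4 f=7]
step 5: expand (2,3) (f=5, h=3) → closed; open now [(0,2) g=1 f=7, (0,3) g=2 f=7, (0,4) g=3 f=7, (0,5) g=4 f=7, (1,1) g=1 f=7, (3,3) g=3 f=7, (3,4) g=4 f=7]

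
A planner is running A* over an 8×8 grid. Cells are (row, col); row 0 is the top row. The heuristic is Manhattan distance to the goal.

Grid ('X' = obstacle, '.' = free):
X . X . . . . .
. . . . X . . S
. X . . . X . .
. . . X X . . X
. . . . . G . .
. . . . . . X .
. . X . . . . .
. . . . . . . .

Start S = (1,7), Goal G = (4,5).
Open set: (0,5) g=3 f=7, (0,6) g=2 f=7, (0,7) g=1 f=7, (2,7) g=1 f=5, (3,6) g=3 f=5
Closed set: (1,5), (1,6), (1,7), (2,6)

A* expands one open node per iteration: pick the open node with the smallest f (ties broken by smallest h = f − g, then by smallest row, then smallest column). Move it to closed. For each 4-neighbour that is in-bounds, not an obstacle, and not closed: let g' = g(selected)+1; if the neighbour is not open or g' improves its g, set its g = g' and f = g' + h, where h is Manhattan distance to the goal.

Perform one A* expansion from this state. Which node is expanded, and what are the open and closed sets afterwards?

expanded=(3,6); open=[(0,5) g=3 f=7, (0,6) g=2 f=7, (0,7) g=1 f=7, (2,7) g=1 f=5, (3,5) g=4 f=5, (4,6) g=4 f=5]; closed=[(1,5), (1,6), (1,7), (2,6), (3,6)]

step 1: expand (3,6) (f=5, h=2) → closed; open now [(0,5) g=3 f=7, (0,6) g=2 f=7, (0,7) g=1 f=7, (2,7) g=1 f=5, (3,5) g=4 f=5, (4,6) g=4 f=5]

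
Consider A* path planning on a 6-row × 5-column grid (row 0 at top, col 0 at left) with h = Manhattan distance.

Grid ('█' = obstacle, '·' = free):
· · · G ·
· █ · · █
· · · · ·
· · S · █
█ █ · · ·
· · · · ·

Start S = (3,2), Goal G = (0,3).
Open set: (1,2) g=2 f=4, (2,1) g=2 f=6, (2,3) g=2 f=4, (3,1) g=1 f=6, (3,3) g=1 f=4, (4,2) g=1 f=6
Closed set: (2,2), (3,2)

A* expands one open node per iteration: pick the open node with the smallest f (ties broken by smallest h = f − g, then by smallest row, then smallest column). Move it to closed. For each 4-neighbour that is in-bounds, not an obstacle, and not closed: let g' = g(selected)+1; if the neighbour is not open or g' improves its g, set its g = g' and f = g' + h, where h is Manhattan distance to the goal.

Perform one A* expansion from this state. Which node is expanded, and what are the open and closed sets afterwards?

step 1: expand (1,2) (f=4, h=2) → closed; open now [(0,2) g=3 f=4, (1,3) g=3 f=4, (2,1) g=2 f=6, (2,3) g=2 f=4, (3,1) g=1 f=6, (3,3) g=1 f=4, (4,2) g=1 f=6]

expanded=(1,2); open=[(0,2) g=3 f=4, (1,3) g=3 f=4, (2,1) g=2 f=6, (2,3) g=2 f=4, (3,1) g=1 f=6, (3,3) g=1 f=4, (4,2) g=1 f=6]; closed=[(1,2), (2,2), (3,2)]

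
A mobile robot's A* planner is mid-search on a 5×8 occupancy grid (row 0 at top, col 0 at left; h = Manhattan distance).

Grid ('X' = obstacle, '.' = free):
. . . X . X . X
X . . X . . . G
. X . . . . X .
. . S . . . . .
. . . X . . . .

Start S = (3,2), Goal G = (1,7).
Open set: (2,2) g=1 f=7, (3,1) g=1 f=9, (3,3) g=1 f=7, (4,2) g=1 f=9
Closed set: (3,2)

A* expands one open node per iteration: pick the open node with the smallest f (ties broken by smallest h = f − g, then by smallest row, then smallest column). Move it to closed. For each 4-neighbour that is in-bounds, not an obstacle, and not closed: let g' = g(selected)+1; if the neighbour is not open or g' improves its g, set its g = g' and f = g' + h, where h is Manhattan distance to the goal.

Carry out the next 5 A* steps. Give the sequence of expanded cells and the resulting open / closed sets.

step 1: expand (2,2) (f=7, h=6) → closed; open now [(1,2) g=2 f=7, (2,3) g=2 f=7, (3,1) g=1 f=9, (3,3) g=1 f=7, (4,2) g=1 f=9]
step 2: expand (1,2) (f=7, h=5) → closed; open now [(0,2) g=3 f=9, (1,1) g=3 f=9, (2,3) g=2 f=7, (3,1) g=1 f=9, (3,3) g=1 f=7, (4,2) g=1 f=9]
step 3: expand (2,3) (f=7, h=5) → closed; open now [(0,2) g=3 f=9, (1,1) g=3 f=9, (2,4) g=3 f=7, (3,1) g=1 f=9, (3,3) g=1 f=7, (4,2) g=1 f=9]
step 4: expand (2,4) (f=7, h=4) → closed; open now [(0,2) g=3 f=9, (1,1) g=3 f=9, (1,4) g=4 f=7, (2,5) g=4 f=7, (3,1) g=1 f=9, (3,3) g=1 f=7, (3,4) g=4 f=9, (4,2) g=1 f=9]
step 5: expand (1,4) (f=7, h=3) → closed; open now [(0,2) g=3 f=9, (0,4) g=5 f=9, (1,1) g=3 f=9, (1,5) g=5 f=7, (2,5) g=4 f=7, (3,1) g=1 f=9, (3,3) g=1 f=7, (3,4) g=4 f=9, (4,2) g=1 f=9]

order=[(2,2) → (1,2) → (2,3) → (2,4) → (1,4)]; open=[(0,2) g=3 f=9, (0,4) g=5 f=9, (1,1) g=3 f=9, (1,5) g=5 f=7, (2,5) g=4 f=7, (3,1) g=1 f=9, (3,3) g=1 f=7, (3,4) g=4 f=9, (4,2) g=1 f=9]; closed=[(1,2), (1,4), (2,2), (2,3), (2,4), (3,2)]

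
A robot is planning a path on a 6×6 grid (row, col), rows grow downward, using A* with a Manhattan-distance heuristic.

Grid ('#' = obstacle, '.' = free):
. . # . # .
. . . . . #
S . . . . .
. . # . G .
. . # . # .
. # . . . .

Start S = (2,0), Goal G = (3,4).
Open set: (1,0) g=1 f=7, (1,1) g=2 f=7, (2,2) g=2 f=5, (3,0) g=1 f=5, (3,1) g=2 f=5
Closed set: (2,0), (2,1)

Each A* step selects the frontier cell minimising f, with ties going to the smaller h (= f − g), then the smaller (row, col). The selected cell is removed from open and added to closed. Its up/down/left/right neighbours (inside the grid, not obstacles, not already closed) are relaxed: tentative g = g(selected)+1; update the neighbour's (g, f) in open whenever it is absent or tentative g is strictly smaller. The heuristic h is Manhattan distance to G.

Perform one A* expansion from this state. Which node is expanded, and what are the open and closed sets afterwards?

step 1: expand (2,2) (f=5, h=3) → closed; open now [(1,0) g=1 f=7, (1,1) g=2 f=7, (1,2) g=3 f=7, (2,3) g=3 f=5, (3,0) g=1 f=5, (3,1) g=2 f=5]

expanded=(2,2); open=[(1,0) g=1 f=7, (1,1) g=2 f=7, (1,2) g=3 f=7, (2,3) g=3 f=5, (3,0) g=1 f=5, (3,1) g=2 f=5]; closed=[(2,0), (2,1), (2,2)]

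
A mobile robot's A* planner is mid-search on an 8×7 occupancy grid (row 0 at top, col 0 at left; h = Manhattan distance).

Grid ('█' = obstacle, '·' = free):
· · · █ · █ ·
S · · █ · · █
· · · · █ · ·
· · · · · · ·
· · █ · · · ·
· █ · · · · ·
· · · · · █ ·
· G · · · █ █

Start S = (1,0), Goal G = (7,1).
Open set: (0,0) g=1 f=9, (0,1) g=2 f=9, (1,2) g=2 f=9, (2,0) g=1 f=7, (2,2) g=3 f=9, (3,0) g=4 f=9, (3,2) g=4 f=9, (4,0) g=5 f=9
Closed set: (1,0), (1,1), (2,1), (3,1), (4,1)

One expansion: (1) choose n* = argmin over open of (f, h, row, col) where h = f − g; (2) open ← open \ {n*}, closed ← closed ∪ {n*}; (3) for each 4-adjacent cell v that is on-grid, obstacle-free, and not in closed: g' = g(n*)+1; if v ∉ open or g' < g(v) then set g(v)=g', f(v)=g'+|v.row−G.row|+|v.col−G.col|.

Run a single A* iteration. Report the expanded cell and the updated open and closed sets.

step 1: expand (2,0) (f=7, h=6) → closed; open now [(0,0) g=1 f=9, (0,1) g=2 f=9, (1,2) g=2 f=9, (2,2) g=3 f=9, (3,0) g=2 f=7, (3,2) g=4 f=9, (4,0) g=5 f=9]

expanded=(2,0); open=[(0,0) g=1 f=9, (0,1) g=2 f=9, (1,2) g=2 f=9, (2,2) g=3 f=9, (3,0) g=2 f=7, (3,2) g=4 f=9, (4,0) g=5 f=9]; closed=[(1,0), (1,1), (2,0), (2,1), (3,1), (4,1)]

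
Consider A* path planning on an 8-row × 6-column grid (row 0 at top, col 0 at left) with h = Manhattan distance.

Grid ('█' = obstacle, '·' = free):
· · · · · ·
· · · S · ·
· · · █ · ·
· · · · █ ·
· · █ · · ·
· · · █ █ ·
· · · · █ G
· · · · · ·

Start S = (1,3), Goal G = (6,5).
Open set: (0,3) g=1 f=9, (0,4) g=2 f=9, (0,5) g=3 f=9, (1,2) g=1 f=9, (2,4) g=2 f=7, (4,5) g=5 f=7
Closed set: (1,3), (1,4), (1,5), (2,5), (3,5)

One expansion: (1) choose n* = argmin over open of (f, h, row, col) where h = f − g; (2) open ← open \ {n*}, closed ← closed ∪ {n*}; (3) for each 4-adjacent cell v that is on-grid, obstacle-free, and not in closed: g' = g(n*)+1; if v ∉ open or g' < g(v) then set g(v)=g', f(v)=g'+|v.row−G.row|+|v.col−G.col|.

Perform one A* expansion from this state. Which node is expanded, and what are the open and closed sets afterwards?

step 1: expand (4,5) (f=7, h=2) → closed; open now [(0,3) g=1 f=9, (0,4) g=2 f=9, (0,5) g=3 f=9, (1,2) g=1 f=9, (2,4) g=2 f=7, (4,4) g=6 f=9, (5,5) g=6 f=7]

expanded=(4,5); open=[(0,3) g=1 f=9, (0,4) g=2 f=9, (0,5) g=3 f=9, (1,2) g=1 f=9, (2,4) g=2 f=7, (4,4) g=6 f=9, (5,5) g=6 f=7]; closed=[(1,3), (1,4), (1,5), (2,5), (3,5), (4,5)]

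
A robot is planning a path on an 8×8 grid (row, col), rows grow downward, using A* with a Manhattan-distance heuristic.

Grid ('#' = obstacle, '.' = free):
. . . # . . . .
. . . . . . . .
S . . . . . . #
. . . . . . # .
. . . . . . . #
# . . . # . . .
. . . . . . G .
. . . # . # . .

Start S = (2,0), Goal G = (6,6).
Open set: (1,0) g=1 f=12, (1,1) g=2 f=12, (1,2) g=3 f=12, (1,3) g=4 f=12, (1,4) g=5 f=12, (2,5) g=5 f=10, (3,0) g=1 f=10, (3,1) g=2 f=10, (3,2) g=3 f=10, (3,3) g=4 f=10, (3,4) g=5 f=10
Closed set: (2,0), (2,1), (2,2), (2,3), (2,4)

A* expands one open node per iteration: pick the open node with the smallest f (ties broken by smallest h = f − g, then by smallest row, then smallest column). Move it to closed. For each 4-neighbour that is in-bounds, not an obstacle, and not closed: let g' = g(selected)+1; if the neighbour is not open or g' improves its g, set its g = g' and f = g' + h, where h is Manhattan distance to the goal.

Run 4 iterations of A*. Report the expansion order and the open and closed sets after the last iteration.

order=[(2,5) → (2,6) → (3,5) → (4,5)]; open=[(1,0) g=1 f=12, (1,1) g=2 f=12, (1,2) g=3 f=12, (1,3) g=4 f=12, (1,4) g=5 f=12, (1,5) g=6 f=12, (1,6) g=7 f=12, (3,0) g=1 f=10, (3,1) g=2 f=10, (3,2) g=3 f=10, (3,3) g=4 f=10, (3,4) g=5 f=10, (4,4) g=8 f=12, (4,6) g=8 f=10, (5,5) g=8 f=10]; closed=[(2,0), (2,1), (2,2), (2,3), (2,4), (2,5), (2,6), (3,5), (4,5)]

step 1: expand (2,5) (f=10, h=5) → closed; open now [(1,0) g=1 f=12, (1,1) g=2 f=12, (1,2) g=3 f=12, (1,3) g=4 f=12, (1,4) g=5 f=12, (1,5) g=6 f=12, (2,6) g=6 f=10, (3,0) g=1 f=10, (3,1) g=2 f=10, (3,2) g=3 f=10, (3,3) g=4 f=10, (3,4) g=5 f=10, (3,5) g=6 f=10]
step 2: expand (2,6) (f=10, h=4) → closed; open now [(1,0) g=1 f=12, (1,1) g=2 f=12, (1,2) g=3 f=12, (1,3) g=4 f=12, (1,4) g=5 f=12, (1,5) g=6 f=12, (1,6) g=7 f=12, (3,0) g=1 f=10, (3,1) g=2 f=10, (3,2) g=3 f=10, (3,3) g=4 f=10, (3,4) g=5 f=10, (3,5) g=6 f=10]
step 3: expand (3,5) (f=10, h=4) → closed; open now [(1,0) g=1 f=12, (1,1) g=2 f=12, (1,2) g=3 f=12, (1,3) g=4 f=12, (1,4) g=5 f=12, (1,5) g=6 f=12, (1,6) g=7 f=12, (3,0) g=1 f=10, (3,1) g=2 f=10, (3,2) g=3 f=10, (3,3) g=4 f=10, (3,4) g=5 f=10, (4,5) g=7 f=10]
step 4: expand (4,5) (f=10, h=3) → closed; open now [(1,0) g=1 f=12, (1,1) g=2 f=12, (1,2) g=3 f=12, (1,3) g=4 f=12, (1,4) g=5 f=12, (1,5) g=6 f=12, (1,6) g=7 f=12, (3,0) g=1 f=10, (3,1) g=2 f=10, (3,2) g=3 f=10, (3,3) g=4 f=10, (3,4) g=5 f=10, (4,4) g=8 f=12, (4,6) g=8 f=10, (5,5) g=8 f=10]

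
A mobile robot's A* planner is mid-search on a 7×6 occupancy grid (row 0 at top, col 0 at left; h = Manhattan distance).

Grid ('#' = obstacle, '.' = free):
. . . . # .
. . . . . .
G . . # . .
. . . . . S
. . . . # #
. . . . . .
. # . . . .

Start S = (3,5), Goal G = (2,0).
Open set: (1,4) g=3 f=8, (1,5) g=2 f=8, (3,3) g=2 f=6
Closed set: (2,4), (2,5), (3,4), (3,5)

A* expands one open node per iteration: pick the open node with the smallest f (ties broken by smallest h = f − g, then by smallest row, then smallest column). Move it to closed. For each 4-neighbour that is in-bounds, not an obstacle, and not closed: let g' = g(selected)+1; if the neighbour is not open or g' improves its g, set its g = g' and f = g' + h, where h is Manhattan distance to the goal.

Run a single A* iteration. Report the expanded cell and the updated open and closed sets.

expanded=(3,3); open=[(1,4) g=3 f=8, (1,5) g=2 f=8, (3,2) g=3 f=6, (4,3) g=3 f=8]; closed=[(2,4), (2,5), (3,3), (3,4), (3,5)]

step 1: expand (3,3) (f=6, h=4) → closed; open now [(1,4) g=3 f=8, (1,5) g=2 f=8, (3,2) g=3 f=6, (4,3) g=3 f=8]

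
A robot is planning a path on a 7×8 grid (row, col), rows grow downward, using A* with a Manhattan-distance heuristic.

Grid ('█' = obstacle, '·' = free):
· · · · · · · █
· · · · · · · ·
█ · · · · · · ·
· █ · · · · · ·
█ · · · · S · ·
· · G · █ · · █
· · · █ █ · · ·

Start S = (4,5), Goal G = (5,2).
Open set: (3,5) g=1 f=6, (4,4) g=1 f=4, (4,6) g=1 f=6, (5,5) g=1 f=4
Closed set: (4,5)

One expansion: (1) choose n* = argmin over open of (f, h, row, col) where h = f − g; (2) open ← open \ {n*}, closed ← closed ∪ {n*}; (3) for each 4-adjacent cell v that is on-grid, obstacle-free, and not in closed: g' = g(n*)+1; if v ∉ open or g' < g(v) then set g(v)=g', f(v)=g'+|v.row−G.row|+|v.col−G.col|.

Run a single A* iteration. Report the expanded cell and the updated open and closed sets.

expanded=(4,4); open=[(3,4) g=2 f=6, (3,5) g=1 f=6, (4,3) g=2 f=4, (4,6) g=1 f=6, (5,5) g=1 f=4]; closed=[(4,4), (4,5)]

step 1: expand (4,4) (f=4, h=3) → closed; open now [(3,4) g=2 f=6, (3,5) g=1 f=6, (4,3) g=2 f=4, (4,6) g=1 f=6, (5,5) g=1 f=4]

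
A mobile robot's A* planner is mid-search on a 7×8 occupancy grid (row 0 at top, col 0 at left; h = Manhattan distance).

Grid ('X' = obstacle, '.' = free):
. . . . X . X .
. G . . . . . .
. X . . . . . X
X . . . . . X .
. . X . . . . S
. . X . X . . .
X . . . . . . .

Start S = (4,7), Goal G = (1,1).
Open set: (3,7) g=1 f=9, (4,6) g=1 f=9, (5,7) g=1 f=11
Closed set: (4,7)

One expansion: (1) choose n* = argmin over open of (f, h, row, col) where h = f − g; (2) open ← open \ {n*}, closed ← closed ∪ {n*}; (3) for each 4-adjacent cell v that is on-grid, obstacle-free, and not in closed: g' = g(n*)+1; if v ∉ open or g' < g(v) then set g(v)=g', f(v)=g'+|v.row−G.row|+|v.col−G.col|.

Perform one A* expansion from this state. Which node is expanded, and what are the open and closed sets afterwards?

expanded=(3,7); open=[(4,6) g=1 f=9, (5,7) g=1 f=11]; closed=[(3,7), (4,7)]

step 1: expand (3,7) (f=9, h=8) → closed; open now [(4,6) g=1 f=9, (5,7) g=1 f=11]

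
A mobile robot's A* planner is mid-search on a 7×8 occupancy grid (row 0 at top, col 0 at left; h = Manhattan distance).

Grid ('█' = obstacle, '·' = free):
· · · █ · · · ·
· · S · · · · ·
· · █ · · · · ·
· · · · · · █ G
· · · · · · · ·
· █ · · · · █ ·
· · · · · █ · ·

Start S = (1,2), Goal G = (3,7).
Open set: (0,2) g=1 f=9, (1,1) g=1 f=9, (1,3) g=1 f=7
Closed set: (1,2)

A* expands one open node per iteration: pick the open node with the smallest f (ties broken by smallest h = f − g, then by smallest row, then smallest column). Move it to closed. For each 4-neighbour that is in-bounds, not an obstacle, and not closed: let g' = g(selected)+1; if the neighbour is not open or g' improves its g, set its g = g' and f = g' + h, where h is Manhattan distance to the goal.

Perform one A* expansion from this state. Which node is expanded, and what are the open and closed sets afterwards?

step 1: expand (1,3) (f=7, h=6) → closed; open now [(0,2) g=1 f=9, (1,1) g=1 f=9, (1,4) g=2 f=7, (2,3) g=2 f=7]

expanded=(1,3); open=[(0,2) g=1 f=9, (1,1) g=1 f=9, (1,4) g=2 f=7, (2,3) g=2 f=7]; closed=[(1,2), (1,3)]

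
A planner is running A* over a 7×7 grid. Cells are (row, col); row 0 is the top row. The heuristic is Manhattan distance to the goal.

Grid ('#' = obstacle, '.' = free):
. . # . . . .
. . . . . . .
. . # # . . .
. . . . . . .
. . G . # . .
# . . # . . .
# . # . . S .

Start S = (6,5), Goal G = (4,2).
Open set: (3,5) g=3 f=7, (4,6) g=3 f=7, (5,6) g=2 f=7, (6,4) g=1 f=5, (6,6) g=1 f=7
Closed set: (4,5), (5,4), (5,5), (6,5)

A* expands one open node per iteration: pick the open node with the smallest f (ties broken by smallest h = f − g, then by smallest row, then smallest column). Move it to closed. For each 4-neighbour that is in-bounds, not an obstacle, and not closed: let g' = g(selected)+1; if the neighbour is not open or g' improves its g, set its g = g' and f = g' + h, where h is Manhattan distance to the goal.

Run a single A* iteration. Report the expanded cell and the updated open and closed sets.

step 1: expand (6,4) (f=5, h=4) → closed; open now [(3,5) g=3 f=7, (4,6) g=3 f=7, (5,6) g=2 f=7, (6,3) g=2 f=5, (6,6) g=1 f=7]

expanded=(6,4); open=[(3,5) g=3 f=7, (4,6) g=3 f=7, (5,6) g=2 f=7, (6,3) g=2 f=5, (6,6) g=1 f=7]; closed=[(4,5), (5,4), (5,5), (6,4), (6,5)]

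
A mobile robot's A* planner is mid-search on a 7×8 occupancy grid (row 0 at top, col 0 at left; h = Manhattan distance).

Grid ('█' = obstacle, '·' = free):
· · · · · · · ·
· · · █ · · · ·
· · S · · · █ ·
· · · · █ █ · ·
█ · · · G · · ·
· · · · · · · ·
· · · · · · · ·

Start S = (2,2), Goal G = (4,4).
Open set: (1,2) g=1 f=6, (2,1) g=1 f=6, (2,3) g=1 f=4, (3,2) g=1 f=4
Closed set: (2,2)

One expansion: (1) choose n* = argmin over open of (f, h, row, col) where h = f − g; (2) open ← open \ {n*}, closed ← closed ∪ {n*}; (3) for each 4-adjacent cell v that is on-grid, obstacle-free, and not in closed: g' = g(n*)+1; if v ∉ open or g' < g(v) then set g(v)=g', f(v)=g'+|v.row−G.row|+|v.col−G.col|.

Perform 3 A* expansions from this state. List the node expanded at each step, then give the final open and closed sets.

step 1: expand (2,3) (f=4, h=3) → closed; open now [(1,2) g=1 f=6, (2,1) g=1 f=6, (2,4) g=2 f=4, (3,2) g=1 f=4, (3,3) g=2 f=4]
step 2: expand (2,4) (f=4, h=2) → closed; open now [(1,2) g=1 f=6, (1,4) g=3 f=6, (2,1) g=1 f=6, (2,5) g=3 f=6, (3,2) g=1 f=4, (3,3) g=2 f=4]
step 3: expand (3,3) (f=4, h=2) → closed; open now [(1,2) g=1 f=6, (1,4) g=3 f=6, (2,1) g=1 f=6, (2,5) g=3 f=6, (3,2) g=1 f=4, (4,3) g=3 f=4]

order=[(2,3) → (2,4) → (3,3)]; open=[(1,2) g=1 f=6, (1,4) g=3 f=6, (2,1) g=1 f=6, (2,5) g=3 f=6, (3,2) g=1 f=4, (4,3) g=3 f=4]; closed=[(2,2), (2,3), (2,4), (3,3)]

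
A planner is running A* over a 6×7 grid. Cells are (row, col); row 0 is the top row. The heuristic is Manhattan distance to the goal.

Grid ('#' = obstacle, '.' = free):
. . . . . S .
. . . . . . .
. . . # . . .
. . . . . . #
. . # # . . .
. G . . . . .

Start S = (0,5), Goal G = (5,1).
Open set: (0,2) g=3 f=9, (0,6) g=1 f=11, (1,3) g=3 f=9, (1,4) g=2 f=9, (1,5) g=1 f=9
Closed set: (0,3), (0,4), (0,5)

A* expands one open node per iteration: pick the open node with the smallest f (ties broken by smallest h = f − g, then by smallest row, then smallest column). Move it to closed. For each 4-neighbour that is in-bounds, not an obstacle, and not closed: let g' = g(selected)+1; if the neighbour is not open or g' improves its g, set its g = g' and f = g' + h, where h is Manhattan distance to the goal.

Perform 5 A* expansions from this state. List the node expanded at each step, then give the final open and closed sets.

step 1: expand (0,2) (f=9, h=6) → closed; open now [(0,1) g=4 f=9, (0,6) g=1 f=11, (1,2) g=4 f=9, (1,3) g=3 f=9, (1,4) g=2 f=9, (1,5) g=1 f=9]
step 2: expand (0,1) (f=9, h=5) → closed; open now [(0,0) g=5 f=11, (0,6) g=1 f=11, (1,1) g=5 f=9, (1,2) g=4 f=9, (1,3) g=3 f=9, (1,4) g=2 f=9, (1,5) g=1 f=9]
step 3: expand (1,1) (f=9, h=4) → closed; open now [(0,0) g=5 f=11, (0,6) g=1 f=11, (1,0) g=6 f=11, (1,2) g=4 f=9, (1,3) g=3 f=9, (1,4) g=2 f=9, (1,5) g=1 f=9, (2,1) g=6 f=9]
step 4: expand (2,1) (f=9, h=3) → closed; open now [(0,0) g=5 f=11, (0,6) g=1 f=11, (1,0) g=6 f=11, (1,2) g=4 f=9, (1,3) g=3 f=9, (1,4) g=2 f=9, (1,5) g=1 f=9, (2,0) g=7 f=11, (2,2) g=7 f=11, (3,1) g=7 f=9]
step 5: expand (3,1) (f=9, h=2) → closed; open now [(0,0) g=5 f=11, (0,6) g=1 f=11, (1,0) g=6 f=11, (1,2) g=4 f=9, (1,3) g=3 f=9, (1,4) g=2 f=9, (1,5) g=1 f=9, (2,0) g=7 f=11, (2,2) g=7 f=11, (3,0) g=8 f=11, (3,2) g=8 f=11, (4,1) g=8 f=9]

order=[(0,2) → (0,1) → (1,1) → (2,1) → (3,1)]; open=[(0,0) g=5 f=11, (0,6) g=1 f=11, (1,0) g=6 f=11, (1,2) g=4 f=9, (1,3) g=3 f=9, (1,4) g=2 f=9, (1,5) g=1 f=9, (2,0) g=7 f=11, (2,2) g=7 f=11, (3,0) g=8 f=11, (3,2) g=8 f=11, (4,1) g=8 f=9]; closed=[(0,1), (0,2), (0,3), (0,4), (0,5), (1,1), (2,1), (3,1)]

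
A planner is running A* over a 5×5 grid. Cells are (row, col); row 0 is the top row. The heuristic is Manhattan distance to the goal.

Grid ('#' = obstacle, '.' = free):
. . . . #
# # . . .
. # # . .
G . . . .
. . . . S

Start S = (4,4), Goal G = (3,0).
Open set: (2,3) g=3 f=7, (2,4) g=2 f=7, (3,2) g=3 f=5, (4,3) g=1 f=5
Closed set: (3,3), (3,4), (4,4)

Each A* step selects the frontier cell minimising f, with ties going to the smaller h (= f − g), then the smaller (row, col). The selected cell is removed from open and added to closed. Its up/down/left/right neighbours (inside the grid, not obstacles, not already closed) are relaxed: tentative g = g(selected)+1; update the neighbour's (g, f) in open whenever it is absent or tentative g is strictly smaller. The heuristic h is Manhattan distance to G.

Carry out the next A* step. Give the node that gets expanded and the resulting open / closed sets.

expanded=(3,2); open=[(2,3) g=3 f=7, (2,4) g=2 f=7, (3,1) g=4 f=5, (4,2) g=4 f=7, (4,3) g=1 f=5]; closed=[(3,2), (3,3), (3,4), (4,4)]

step 1: expand (3,2) (f=5, h=2) → closed; open now [(2,3) g=3 f=7, (2,4) g=2 f=7, (3,1) g=4 f=5, (4,2) g=4 f=7, (4,3) g=1 f=5]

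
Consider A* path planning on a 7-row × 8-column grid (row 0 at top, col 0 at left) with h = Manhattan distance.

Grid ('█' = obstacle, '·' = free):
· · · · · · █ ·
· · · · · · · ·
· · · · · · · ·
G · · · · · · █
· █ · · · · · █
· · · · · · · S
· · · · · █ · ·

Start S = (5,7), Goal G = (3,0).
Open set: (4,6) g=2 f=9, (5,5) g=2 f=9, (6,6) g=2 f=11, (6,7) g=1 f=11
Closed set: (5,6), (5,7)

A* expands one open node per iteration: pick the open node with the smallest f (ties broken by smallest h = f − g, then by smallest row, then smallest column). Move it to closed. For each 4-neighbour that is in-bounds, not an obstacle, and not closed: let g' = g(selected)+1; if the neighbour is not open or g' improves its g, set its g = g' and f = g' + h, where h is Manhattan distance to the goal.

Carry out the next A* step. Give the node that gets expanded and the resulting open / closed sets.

step 1: expand (4,6) (f=9, h=7) → closed; open now [(3,6) g=3 f=9, (4,5) g=3 f=9, (5,5) g=2 f=9, (6,6) g=2 f=11, (6,7) g=1 f=11]

expanded=(4,6); open=[(3,6) g=3 f=9, (4,5) g=3 f=9, (5,5) g=2 f=9, (6,6) g=2 f=11, (6,7) g=1 f=11]; closed=[(4,6), (5,6), (5,7)]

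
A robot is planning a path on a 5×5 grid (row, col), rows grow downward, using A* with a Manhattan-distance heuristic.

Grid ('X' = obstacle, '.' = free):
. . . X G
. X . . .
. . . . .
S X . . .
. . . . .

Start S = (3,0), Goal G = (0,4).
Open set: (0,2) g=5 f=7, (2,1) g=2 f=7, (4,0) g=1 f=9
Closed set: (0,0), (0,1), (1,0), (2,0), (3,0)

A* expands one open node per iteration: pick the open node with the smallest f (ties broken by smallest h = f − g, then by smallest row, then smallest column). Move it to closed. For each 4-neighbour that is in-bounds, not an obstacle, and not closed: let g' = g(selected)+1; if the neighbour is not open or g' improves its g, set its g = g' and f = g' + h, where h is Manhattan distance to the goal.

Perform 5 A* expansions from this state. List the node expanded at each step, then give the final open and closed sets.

order=[(0,2) → (2,1) → (2,2) → (1,2) → (1,3)]; open=[(1,4) g=6 f=7, (2,3) g=4 f=7, (3,2) g=4 f=9, (4,0) g=1 f=9]; closed=[(0,0), (0,1), (0,2), (1,0), (1,2), (1,3), (2,0), (2,1), (2,2), (3,0)]

step 1: expand (0,2) (f=7, h=2) → closed; open now [(1,2) g=6 f=9, (2,1) g=2 f=7, (4,0) g=1 f=9]
step 2: expand (2,1) (f=7, h=5) → closed; open now [(1,2) g=6 f=9, (2,2) g=3 f=7, (4,0) g=1 f=9]
step 3: expand (2,2) (f=7, h=4) → closed; open now [(1,2) g=4 f=7, (2,3) g=4 f=7, (3,2) g=4 f=9, (4,0) g=1 f=9]
step 4: expand (1,2) (f=7, h=3) → closed; open now [(1,3) g=5 f=7, (2,3) g=4 f=7, (3,2) g=4 f=9, (4,0) g=1 f=9]
step 5: expand (1,3) (f=7, h=2) → closed; open now [(1,4) g=6 f=7, (2,3) g=4 f=7, (3,2) g=4 f=9, (4,0) g=1 f=9]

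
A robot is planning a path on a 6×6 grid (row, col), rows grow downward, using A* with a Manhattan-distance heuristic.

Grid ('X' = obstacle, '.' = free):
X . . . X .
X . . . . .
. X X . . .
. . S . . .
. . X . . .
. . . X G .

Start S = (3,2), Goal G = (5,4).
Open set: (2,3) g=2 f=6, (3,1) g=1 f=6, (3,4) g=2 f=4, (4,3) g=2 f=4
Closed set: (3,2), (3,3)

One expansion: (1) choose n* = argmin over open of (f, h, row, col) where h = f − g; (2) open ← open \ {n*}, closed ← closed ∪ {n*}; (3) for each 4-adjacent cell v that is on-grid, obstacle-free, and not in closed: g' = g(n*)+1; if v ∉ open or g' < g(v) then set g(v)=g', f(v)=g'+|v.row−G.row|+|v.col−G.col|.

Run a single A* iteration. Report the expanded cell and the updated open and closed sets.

expanded=(3,4); open=[(2,3) g=2 f=6, (2,4) g=3 f=6, (3,1) g=1 f=6, (3,5) g=3 f=6, (4,3) g=2 f=4, (4,4) g=3 f=4]; closed=[(3,2), (3,3), (3,4)]

step 1: expand (3,4) (f=4, h=2) → closed; open now [(2,3) g=2 f=6, (2,4) g=3 f=6, (3,1) g=1 f=6, (3,5) g=3 f=6, (4,3) g=2 f=4, (4,4) g=3 f=4]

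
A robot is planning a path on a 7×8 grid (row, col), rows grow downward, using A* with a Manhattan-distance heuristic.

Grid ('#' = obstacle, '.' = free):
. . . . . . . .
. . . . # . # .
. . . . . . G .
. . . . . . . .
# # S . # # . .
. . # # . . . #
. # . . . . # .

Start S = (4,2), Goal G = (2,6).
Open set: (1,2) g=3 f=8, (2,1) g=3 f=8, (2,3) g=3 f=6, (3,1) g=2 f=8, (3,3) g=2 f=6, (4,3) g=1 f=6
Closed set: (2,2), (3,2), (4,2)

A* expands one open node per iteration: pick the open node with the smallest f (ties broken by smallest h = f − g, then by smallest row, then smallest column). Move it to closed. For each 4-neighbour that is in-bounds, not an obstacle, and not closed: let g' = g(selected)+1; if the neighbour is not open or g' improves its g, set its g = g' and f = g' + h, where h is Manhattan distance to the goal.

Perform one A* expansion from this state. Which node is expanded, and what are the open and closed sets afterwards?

expanded=(2,3); open=[(1,2) g=3 f=8, (1,3) g=4 f=8, (2,1) g=3 f=8, (2,4) g=4 f=6, (3,1) g=2 f=8, (3,3) g=2 f=6, (4,3) g=1 f=6]; closed=[(2,2), (2,3), (3,2), (4,2)]

step 1: expand (2,3) (f=6, h=3) → closed; open now [(1,2) g=3 f=8, (1,3) g=4 f=8, (2,1) g=3 f=8, (2,4) g=4 f=6, (3,1) g=2 f=8, (3,3) g=2 f=6, (4,3) g=1 f=6]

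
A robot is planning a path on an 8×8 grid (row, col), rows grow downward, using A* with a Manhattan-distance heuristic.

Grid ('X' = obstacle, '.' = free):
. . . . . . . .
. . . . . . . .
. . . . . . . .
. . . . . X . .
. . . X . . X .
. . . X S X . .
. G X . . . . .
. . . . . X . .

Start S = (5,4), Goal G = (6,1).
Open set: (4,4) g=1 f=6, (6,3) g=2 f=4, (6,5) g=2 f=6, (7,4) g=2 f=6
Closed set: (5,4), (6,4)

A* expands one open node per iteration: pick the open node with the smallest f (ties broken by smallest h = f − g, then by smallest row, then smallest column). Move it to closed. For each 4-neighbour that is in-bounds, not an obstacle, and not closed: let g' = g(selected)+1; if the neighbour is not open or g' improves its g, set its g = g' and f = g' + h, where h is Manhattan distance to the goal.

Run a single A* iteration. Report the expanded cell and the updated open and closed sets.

expanded=(6,3); open=[(4,4) g=1 f=6, (6,5) g=2 f=6, (7,3) g=3 f=6, (7,4) g=2 f=6]; closed=[(5,4), (6,3), (6,4)]

step 1: expand (6,3) (f=4, h=2) → closed; open now [(4,4) g=1 f=6, (6,5) g=2 f=6, (7,3) g=3 f=6, (7,4) g=2 f=6]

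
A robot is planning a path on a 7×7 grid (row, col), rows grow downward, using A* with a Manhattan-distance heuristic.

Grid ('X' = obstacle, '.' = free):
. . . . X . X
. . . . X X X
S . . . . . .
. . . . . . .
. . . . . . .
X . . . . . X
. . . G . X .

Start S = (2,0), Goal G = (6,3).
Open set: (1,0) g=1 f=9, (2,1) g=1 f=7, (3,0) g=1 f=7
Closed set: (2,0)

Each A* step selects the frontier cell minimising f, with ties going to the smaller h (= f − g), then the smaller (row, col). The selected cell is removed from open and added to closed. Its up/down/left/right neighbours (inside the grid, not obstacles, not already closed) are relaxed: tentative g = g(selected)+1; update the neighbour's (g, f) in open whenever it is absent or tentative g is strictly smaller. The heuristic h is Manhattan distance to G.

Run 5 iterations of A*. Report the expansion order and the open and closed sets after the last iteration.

order=[(2,1) → (2,2) → (2,3) → (3,3) → (4,3)]; open=[(1,0) g=1 f=9, (1,1) g=2 f=9, (1,2) g=3 f=9, (1,3) g=4 f=9, (2,4) g=4 f=9, (3,0) g=1 f=7, (3,1) g=2 f=7, (3,2) g=3 f=7, (3,4) g=5 f=9, (4,2) g=6 f=9, (4,4) g=6 f=9, (5,3) g=6 f=7]; closed=[(2,0), (2,1), (2,2), (2,3), (3,3), (4,3)]

step 1: expand (2,1) (f=7, h=6) → closed; open now [(1,0) g=1 f=9, (1,1) g=2 f=9, (2,2) g=2 f=7, (3,0) g=1 f=7, (3,1) g=2 f=7]
step 2: expand (2,2) (f=7, h=5) → closed; open now [(1,0) g=1 f=9, (1,1) g=2 f=9, (1,2) g=3 f=9, (2,3) g=3 f=7, (3,0) g=1 f=7, (3,1) g=2 f=7, (3,2) g=3 f=7]
step 3: expand (2,3) (f=7, h=4) → closed; open now [(1,0) g=1 f=9, (1,1) g=2 f=9, (1,2) g=3 f=9, (1,3) g=4 f=9, (2,4) g=4 f=9, (3,0) g=1 f=7, (3,1) g=2 f=7, (3,2) g=3 f=7, (3,3) g=4 f=7]
step 4: expand (3,3) (f=7, h=3) → closed; open now [(1,0) g=1 f=9, (1,1) g=2 f=9, (1,2) g=3 f=9, (1,3) g=4 f=9, (2,4) g=4 f=9, (3,0) g=1 f=7, (3,1) g=2 f=7, (3,2) g=3 f=7, (3,4) g=5 f=9, (4,3) g=5 f=7]
step 5: expand (4,3) (f=7, h=2) → closed; open now [(1,0) g=1 f=9, (1,1) g=2 f=9, (1,2) g=3 f=9, (1,3) g=4 f=9, (2,4) g=4 f=9, (3,0) g=1 f=7, (3,1) g=2 f=7, (3,2) g=3 f=7, (3,4) g=5 f=9, (4,2) g=6 f=9, (4,4) g=6 f=9, (5,3) g=6 f=7]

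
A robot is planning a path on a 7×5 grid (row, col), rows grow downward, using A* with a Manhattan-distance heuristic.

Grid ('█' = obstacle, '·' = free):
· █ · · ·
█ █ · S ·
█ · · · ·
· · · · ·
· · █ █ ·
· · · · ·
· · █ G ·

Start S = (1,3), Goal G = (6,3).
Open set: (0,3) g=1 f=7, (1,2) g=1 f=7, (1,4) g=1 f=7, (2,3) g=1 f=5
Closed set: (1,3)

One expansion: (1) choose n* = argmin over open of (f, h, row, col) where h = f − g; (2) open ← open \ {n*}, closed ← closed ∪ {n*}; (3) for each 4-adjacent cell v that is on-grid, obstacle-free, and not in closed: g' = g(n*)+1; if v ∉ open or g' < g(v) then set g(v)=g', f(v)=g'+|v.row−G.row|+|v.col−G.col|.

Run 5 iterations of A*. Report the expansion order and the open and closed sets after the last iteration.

order=[(2,3) → (3,3) → (3,2) → (3,4) → (4,4)]; open=[(0,3) g=1 f=7, (1,2) g=1 f=7, (1,4) g=1 f=7, (2,2) g=2 f=7, (2,4) g=2 f=7, (3,1) g=4 f=9, (5,4) g=5 f=7]; closed=[(1,3), (2,3), (3,2), (3,3), (3,4), (4,4)]

step 1: expand (2,3) (f=5, h=4) → closed; open now [(0,3) g=1 f=7, (1,2) g=1 f=7, (1,4) g=1 f=7, (2,2) g=2 f=7, (2,4) g=2 f=7, (3,3) g=2 f=5]
step 2: expand (3,3) (f=5, h=3) → closed; open now [(0,3) g=1 f=7, (1,2) g=1 f=7, (1,4) g=1 f=7, (2,2) g=2 f=7, (2,4) g=2 f=7, (3,2) g=3 f=7, (3,4) g=3 f=7]
step 3: expand (3,2) (f=7, h=4) → closed; open now [(0,3) g=1 f=7, (1,2) g=1 f=7, (1,4) g=1 f=7, (2,2) g=2 f=7, (2,4) g=2 f=7, (3,1) g=4 f=9, (3,4) g=3 f=7]
step 4: expand (3,4) (f=7, h=4) → closed; open now [(0,3) g=1 f=7, (1,2) g=1 f=7, (1,4) g=1 f=7, (2,2) g=2 f=7, (2,4) g=2 f=7, (3,1) g=4 f=9, (4,4) g=4 f=7]
step 5: expand (4,4) (f=7, h=3) → closed; open now [(0,3) g=1 f=7, (1,2) g=1 f=7, (1,4) g=1 f=7, (2,2) g=2 f=7, (2,4) g=2 f=7, (3,1) g=4 f=9, (5,4) g=5 f=7]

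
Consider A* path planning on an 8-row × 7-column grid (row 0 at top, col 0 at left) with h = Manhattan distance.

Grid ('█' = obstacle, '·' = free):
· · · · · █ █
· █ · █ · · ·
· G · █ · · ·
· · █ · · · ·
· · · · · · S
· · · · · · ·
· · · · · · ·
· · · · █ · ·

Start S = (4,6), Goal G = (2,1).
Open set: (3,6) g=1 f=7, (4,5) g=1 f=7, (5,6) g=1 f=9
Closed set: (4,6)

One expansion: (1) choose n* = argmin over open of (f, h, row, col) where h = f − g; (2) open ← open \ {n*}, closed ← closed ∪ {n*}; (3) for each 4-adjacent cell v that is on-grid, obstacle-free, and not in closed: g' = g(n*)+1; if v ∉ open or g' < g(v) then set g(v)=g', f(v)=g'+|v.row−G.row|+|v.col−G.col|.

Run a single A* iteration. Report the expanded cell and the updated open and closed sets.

expanded=(3,6); open=[(2,6) g=2 f=7, (3,5) g=2 f=7, (4,5) g=1 f=7, (5,6) g=1 f=9]; closed=[(3,6), (4,6)]

step 1: expand (3,6) (f=7, h=6) → closed; open now [(2,6) g=2 f=7, (3,5) g=2 f=7, (4,5) g=1 f=7, (5,6) g=1 f=9]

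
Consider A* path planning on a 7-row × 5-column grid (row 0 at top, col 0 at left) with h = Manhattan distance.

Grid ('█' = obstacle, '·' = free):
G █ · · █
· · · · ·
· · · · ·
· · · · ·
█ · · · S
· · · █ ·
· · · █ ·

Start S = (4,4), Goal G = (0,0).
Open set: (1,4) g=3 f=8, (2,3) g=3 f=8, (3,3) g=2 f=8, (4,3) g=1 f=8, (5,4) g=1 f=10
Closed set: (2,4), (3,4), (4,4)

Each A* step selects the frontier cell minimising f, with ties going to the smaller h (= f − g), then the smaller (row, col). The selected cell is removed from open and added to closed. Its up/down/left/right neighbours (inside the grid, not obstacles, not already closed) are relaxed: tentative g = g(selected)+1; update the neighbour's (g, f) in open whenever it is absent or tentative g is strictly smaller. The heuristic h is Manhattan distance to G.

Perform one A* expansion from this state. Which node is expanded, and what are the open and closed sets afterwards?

expanded=(1,4); open=[(1,3) g=4 f=8, (2,3) g=3 f=8, (3,3) g=2 f=8, (4,3) g=1 f=8, (5,4) g=1 f=10]; closed=[(1,4), (2,4), (3,4), (4,4)]

step 1: expand (1,4) (f=8, h=5) → closed; open now [(1,3) g=4 f=8, (2,3) g=3 f=8, (3,3) g=2 f=8, (4,3) g=1 f=8, (5,4) g=1 f=10]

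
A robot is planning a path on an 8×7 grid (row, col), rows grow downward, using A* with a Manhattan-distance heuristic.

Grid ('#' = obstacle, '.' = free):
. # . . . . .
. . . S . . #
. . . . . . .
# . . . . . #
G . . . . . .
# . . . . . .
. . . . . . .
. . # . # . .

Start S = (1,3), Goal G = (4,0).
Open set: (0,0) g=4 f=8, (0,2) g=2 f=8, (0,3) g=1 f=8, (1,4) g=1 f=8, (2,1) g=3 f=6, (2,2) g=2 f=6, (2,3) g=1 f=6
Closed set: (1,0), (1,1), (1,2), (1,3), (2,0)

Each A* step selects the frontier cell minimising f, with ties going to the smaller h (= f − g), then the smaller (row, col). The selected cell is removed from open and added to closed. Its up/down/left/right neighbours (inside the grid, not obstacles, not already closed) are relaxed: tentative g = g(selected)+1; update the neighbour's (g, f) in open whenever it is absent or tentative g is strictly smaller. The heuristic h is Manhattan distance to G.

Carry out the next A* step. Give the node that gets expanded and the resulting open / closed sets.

expanded=(2,1); open=[(0,0) g=4 f=8, (0,2) g=2 f=8, (0,3) g=1 f=8, (1,4) g=1 f=8, (2,2) g=2 f=6, (2,3) g=1 f=6, (3,1) g=4 f=6]; closed=[(1,0), (1,1), (1,2), (1,3), (2,0), (2,1)]

step 1: expand (2,1) (f=6, h=3) → closed; open now [(0,0) g=4 f=8, (0,2) g=2 f=8, (0,3) g=1 f=8, (1,4) g=1 f=8, (2,2) g=2 f=6, (2,3) g=1 f=6, (3,1) g=4 f=6]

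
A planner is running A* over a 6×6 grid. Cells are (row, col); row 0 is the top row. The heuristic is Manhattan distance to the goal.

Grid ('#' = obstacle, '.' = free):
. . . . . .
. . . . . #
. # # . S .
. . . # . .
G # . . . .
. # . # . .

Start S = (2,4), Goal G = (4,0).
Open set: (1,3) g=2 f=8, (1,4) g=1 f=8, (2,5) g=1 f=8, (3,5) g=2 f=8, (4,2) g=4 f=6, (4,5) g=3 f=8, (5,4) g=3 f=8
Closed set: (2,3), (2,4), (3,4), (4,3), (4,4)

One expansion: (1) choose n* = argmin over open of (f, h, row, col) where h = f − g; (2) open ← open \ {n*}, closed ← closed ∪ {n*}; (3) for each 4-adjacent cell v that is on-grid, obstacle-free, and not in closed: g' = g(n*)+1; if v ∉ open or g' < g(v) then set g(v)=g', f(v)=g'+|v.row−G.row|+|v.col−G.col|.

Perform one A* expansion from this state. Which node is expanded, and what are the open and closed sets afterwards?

expanded=(4,2); open=[(1,3) g=2 f=8, (1,4) g=1 f=8, (2,5) g=1 f=8, (3,2) g=5 f=8, (3,5) g=2 f=8, (4,5) g=3 f=8, (5,2) g=5 f=8, (5,4) g=3 f=8]; closed=[(2,3), (2,4), (3,4), (4,2), (4,3), (4,4)]

step 1: expand (4,2) (f=6, h=2) → closed; open now [(1,3) g=2 f=8, (1,4) g=1 f=8, (2,5) g=1 f=8, (3,2) g=5 f=8, (3,5) g=2 f=8, (4,5) g=3 f=8, (5,2) g=5 f=8, (5,4) g=3 f=8]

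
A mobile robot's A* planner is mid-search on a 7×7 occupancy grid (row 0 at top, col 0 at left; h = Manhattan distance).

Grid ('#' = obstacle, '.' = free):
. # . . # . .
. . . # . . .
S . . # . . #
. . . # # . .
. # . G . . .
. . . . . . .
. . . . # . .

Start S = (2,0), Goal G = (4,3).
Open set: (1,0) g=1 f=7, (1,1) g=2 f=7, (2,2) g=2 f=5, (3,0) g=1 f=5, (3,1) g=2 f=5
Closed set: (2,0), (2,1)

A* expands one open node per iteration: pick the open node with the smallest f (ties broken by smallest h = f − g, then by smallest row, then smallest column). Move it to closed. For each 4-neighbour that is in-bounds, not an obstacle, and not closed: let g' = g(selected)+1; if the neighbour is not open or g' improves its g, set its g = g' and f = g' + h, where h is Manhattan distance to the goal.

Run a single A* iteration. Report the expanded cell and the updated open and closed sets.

expanded=(2,2); open=[(1,0) g=1 f=7, (1,1) g=2 f=7, (1,2) g=3 f=7, (3,0) g=1 f=5, (3,1) g=2 f=5, (3,2) g=3 f=5]; closed=[(2,0), (2,1), (2,2)]

step 1: expand (2,2) (f=5, h=3) → closed; open now [(1,0) g=1 f=7, (1,1) g=2 f=7, (1,2) g=3 f=7, (3,0) g=1 f=5, (3,1) g=2 f=5, (3,2) g=3 f=5]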